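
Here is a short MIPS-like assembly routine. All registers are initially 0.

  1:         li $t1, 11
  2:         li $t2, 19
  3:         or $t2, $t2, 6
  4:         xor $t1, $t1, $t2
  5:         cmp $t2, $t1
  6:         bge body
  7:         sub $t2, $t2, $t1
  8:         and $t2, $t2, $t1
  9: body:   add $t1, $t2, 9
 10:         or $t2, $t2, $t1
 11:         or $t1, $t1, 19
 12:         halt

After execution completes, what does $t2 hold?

after li $t1, 11: $t1=11
after li $t2, 19: $t2=19
after or $t2, $t2, 6: $t2=19|6=23
after xor $t1, $t1, $t2: $t1=11^23=28
cmp $t2, $t1  (cmp 23,28)
bge body: not taken
after sub $t2, $t2, $t1: $t2=23-28=-5
after and $t2, $t2, $t1: $t2=(-5)&28=24
after add $t1, $t2, 9: $t1=24+9=33
after or $t2, $t2, $t1: $t2=24|33=57
after or $t1, $t1, 19: $t1=33|19=51
halt.

57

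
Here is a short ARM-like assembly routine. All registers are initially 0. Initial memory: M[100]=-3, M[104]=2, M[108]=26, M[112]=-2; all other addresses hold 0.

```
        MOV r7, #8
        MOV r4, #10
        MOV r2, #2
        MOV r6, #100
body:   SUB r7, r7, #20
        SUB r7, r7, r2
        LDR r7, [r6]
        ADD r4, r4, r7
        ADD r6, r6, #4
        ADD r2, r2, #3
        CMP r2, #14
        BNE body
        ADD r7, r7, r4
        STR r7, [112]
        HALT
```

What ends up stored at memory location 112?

after MOV r7, #8: r7=8
after MOV r4, #10: r4=10
after MOV r2, #2: r2=2
after MOV r6, #100: r6=100
after SUB r7, r7, #20: r7=8-20=-12
after SUB r7, r7, r2: r7=(-12)-2=-14
after LDR r7, [r6]: r7=M[100]=-3
after ADD r4, r4, r7: r4=10+(-3)=7
after ADD r6, r6, #4: r6=100+4=104
after ADD r2, r2, #3: r2=2+3=5
CMP r2, #14  (cmp 5,14)
BNE body: taken
after SUB r7, r7, #20: r7=(-3)-20=-23
after SUB r7, r7, r2: r7=(-23)-5=-28
after LDR r7, [r6]: r7=M[104]=2
after ADD r4, r4, r7: r4=7+2=9
after ADD r6, r6, #4: r6=104+4=108
after ADD r2, r2, #3: r2=5+3=8
CMP r2, #14  (cmp 8,14)
BNE body: taken
after SUB r7, r7, #20: r7=2-20=-18
after SUB r7, r7, r2: r7=(-18)-8=-26
after LDR r7, [r6]: r7=M[108]=26
after ADD r4, r4, r7: r4=9+26=35
after ADD r6, r6, #4: r6=108+4=112
after ADD r2, r2, #3: r2=8+3=11
CMP r2, #14  (cmp 11,14)
BNE body: taken
after SUB r7, r7, #20: r7=26-20=6
after SUB r7, r7, r2: r7=6-11=-5
after LDR r7, [r6]: r7=M[112]=-2
after ADD r4, r4, r7: r4=35+(-2)=33
after ADD r6, r6, #4: r6=112+4=116
after ADD r2, r2, #3: r2=11+3=14
CMP r2, #14  (cmp 14,14)
BNE body: not taken
after ADD r7, r7, r4: r7=(-2)+33=31
STR r7, [112] → M[112]=31
halt.

31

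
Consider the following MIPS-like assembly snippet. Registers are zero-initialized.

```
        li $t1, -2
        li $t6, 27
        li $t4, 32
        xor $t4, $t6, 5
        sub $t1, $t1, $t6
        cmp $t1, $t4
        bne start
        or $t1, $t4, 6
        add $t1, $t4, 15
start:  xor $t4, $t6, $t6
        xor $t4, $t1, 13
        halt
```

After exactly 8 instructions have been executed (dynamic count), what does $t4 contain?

$t1=-2
$t6=27
$t4=32
$t4=27^5=30
$t1=(-2)-27=-29
cmp $t1, $t4  (cmp -29,30)
bne start: taken
$t4=27^27=0
After step 8: $t4 = 0.

0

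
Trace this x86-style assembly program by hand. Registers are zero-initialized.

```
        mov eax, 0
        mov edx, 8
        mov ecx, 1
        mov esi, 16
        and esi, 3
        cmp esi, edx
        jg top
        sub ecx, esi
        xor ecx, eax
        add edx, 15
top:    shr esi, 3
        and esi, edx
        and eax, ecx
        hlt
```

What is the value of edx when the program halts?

mov eax, 0 → eax=0
mov edx, 8 → edx=8
mov ecx, 1 → ecx=1
mov esi, 16 → esi=16
and esi, 3 → esi=16&3=0
cmp esi, edx  (cmp 0,8)
jg top: not taken
sub ecx, esi → ecx=1-0=1
xor ecx, eax → ecx=1^0=1
add edx, 15 → edx=8+15=23
shr esi, 3 → esi=0>>3=0
and esi, edx → esi=0&23=0
and eax, ecx → eax=0&1=0
halt.

23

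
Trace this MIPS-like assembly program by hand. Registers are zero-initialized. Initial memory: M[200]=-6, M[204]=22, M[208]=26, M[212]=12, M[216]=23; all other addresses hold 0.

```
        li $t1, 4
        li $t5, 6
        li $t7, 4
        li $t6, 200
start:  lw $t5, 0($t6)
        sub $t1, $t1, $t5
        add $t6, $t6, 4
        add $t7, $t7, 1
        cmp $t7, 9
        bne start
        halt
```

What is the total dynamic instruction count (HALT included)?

$t1=4
$t5=6
$t7=4
$t6=200
$t5=M[200]=-6
$t1=4-(-6)=10
$t6=200+4=204
$t7=4+1=5
cmp $t7, 9  (cmp 5,9)
bne start: taken
$t5=M[204]=22
$t1=10-22=-12
$t6=204+4=208
$t7=5+1=6
cmp $t7, 9  (cmp 6,9)
bne start: taken
$t5=M[208]=26
$t1=(-12)-26=-38
$t6=208+4=212
$t7=6+1=7
cmp $t7, 9  (cmp 7,9)
bne start: taken
$t5=M[212]=12
$t1=(-38)-12=-50
$t6=212+4=216
$t7=7+1=8
cmp $t7, 9  (cmp 8,9)
bne start: taken
$t5=M[216]=23
$t1=(-50)-23=-73
$t6=216+4=220
$t7=8+1=9
cmp $t7, 9  (cmp 9,9)
bne start: not taken
halt.
Total executed instructions: 35.

35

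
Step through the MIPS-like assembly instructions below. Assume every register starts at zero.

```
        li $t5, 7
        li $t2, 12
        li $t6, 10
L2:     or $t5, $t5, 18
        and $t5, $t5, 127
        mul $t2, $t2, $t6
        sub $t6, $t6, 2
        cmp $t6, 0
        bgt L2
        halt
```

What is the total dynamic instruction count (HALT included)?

after li $t5, 7: $t5=7
after li $t2, 12: $t2=12
after li $t6, 10: $t6=10
after or $t5, $t5, 18: $t5=7|18=23
after and $t5, $t5, 127: $t5=23&127=23
after mul $t2, $t2, $t6: $t2=12*10=120
after sub $t6, $t6, 2: $t6=10-2=8
cmp $t6, 0  (cmp 8,0)
bgt L2: taken
after or $t5, $t5, 18: $t5=23|18=23
after and $t5, $t5, 127: $t5=23&127=23
after mul $t2, $t2, $t6: $t2=120*8=960
after sub $t6, $t6, 2: $t6=8-2=6
cmp $t6, 0  (cmp 6,0)
bgt L2: taken
after or $t5, $t5, 18: $t5=23|18=23
after and $t5, $t5, 127: $t5=23&127=23
after mul $t2, $t2, $t6: $t2=960*6=5760
after sub $t6, $t6, 2: $t6=6-2=4
cmp $t6, 0  (cmp 4,0)
bgt L2: taken
after or $t5, $t5, 18: $t5=23|18=23
after and $t5, $t5, 127: $t5=23&127=23
after mul $t2, $t2, $t6: $t2=5760*4=23040
after sub $t6, $t6, 2: $t6=4-2=2
cmp $t6, 0  (cmp 2,0)
bgt L2: taken
after or $t5, $t5, 18: $t5=23|18=23
after and $t5, $t5, 127: $t5=23&127=23
after mul $t2, $t2, $t6: $t2=23040*2=46080
after sub $t6, $t6, 2: $t6=2-2=0
cmp $t6, 0  (cmp 0,0)
bgt L2: not taken
halt.
Total executed instructions: 34.

34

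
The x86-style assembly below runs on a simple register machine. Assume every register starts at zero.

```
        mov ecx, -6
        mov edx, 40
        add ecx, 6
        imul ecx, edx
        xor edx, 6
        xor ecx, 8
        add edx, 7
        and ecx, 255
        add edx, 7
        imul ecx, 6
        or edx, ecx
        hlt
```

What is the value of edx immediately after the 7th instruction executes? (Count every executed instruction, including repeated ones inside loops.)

53

ecx=-6
edx=40
ecx=(-6)+6=0
ecx=0*40=0
edx=40^6=46
ecx=0^8=8
edx=46+7=53
After step 7: edx = 53.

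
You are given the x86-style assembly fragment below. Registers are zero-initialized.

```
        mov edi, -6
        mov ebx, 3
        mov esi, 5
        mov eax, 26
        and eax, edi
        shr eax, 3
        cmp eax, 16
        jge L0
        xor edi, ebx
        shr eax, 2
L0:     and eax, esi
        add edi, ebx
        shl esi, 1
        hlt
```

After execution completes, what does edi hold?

after mov edi, -6: edi=-6
after mov ebx, 3: ebx=3
after mov esi, 5: esi=5
after mov eax, 26: eax=26
after and eax, edi: eax=26&(-6)=26
after shr eax, 3: eax=26>>3=3
cmp eax, 16  (cmp 3,16)
jge L0: not taken
after xor edi, ebx: edi=(-6)^3=-7
after shr eax, 2: eax=3>>2=0
after and eax, esi: eax=0&5=0
after add edi, ebx: edi=(-7)+3=-4
after shl esi, 1: esi=5<<1=10
halt.

-4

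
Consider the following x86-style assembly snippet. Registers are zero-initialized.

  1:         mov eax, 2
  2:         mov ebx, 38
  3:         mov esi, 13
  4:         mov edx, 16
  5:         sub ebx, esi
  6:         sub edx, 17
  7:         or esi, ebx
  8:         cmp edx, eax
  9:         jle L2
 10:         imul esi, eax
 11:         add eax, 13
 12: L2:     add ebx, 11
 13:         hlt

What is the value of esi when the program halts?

29

eax=2
ebx=38
esi=13
edx=16
ebx=38-13=25
edx=16-17=-1
esi=13|25=29
cmp edx, eax  (cmp -1,2)
jle L2: taken
ebx=25+11=36
halt.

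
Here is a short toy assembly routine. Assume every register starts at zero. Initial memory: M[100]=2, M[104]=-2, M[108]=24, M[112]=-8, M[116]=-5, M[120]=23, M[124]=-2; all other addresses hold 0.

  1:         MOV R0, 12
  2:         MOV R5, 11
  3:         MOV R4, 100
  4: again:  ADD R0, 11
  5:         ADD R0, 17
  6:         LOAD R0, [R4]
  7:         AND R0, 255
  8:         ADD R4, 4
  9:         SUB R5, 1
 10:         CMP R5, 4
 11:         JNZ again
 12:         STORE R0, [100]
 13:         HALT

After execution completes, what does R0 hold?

254

R0=12
R5=11
R4=100
R0=12+11=23
R0=23+17=40
R0=M[100]=2
R0=2&255=2
R4=100+4=104
R5=11-1=10
CMP R5, 4  (cmp 10,4)
JNZ again: taken
R0=2+11=13
R0=13+17=30
R0=M[104]=-2
R0=(-2)&255=254
R4=104+4=108
R5=10-1=9
CMP R5, 4  (cmp 9,4)
JNZ again: taken
R0=254+11=265
R0=265+17=282
R0=M[108]=24
R0=24&255=24
R4=108+4=112
R5=9-1=8
CMP R5, 4  (cmp 8,4)
JNZ again: taken
R0=24+11=35
R0=35+17=52
R0=M[112]=-8
R0=(-8)&255=248
R4=112+4=116
R5=8-1=7
CMP R5, 4  (cmp 7,4)
JNZ again: taken
R0=248+11=259
R0=259+17=276
R0=M[116]=-5
R0=(-5)&255=251
R4=116+4=120
R5=7-1=6
CMP R5, 4  (cmp 6,4)
JNZ again: taken
R0=251+11=262
R0=262+17=279
R0=M[120]=23
R0=23&255=23
R4=120+4=124
R5=6-1=5
CMP R5, 4  (cmp 5,4)
JNZ again: taken
R0=23+11=34
R0=34+17=51
R0=M[124]=-2
R0=(-2)&255=254
R4=124+4=128
R5=5-1=4
CMP R5, 4  (cmp 4,4)
JNZ again: not taken
STORE R0, [100] → M[100]=254
halt.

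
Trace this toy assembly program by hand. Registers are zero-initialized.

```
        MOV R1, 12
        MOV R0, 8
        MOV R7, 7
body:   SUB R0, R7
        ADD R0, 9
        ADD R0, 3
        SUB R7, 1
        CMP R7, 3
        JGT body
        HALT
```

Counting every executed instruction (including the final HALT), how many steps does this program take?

after MOV R1, 12: R1=12
after MOV R0, 8: R0=8
after MOV R7, 7: R7=7
after SUB R0, R7: R0=8-7=1
after ADD R0, 9: R0=1+9=10
after ADD R0, 3: R0=10+3=13
after SUB R7, 1: R7=7-1=6
CMP R7, 3  (cmp 6,3)
JGT body: taken
after SUB R0, R7: R0=13-6=7
after ADD R0, 9: R0=7+9=16
after ADD R0, 3: R0=16+3=19
after SUB R7, 1: R7=6-1=5
CMP R7, 3  (cmp 5,3)
JGT body: taken
after SUB R0, R7: R0=19-5=14
after ADD R0, 9: R0=14+9=23
after ADD R0, 3: R0=23+3=26
after SUB R7, 1: R7=5-1=4
CMP R7, 3  (cmp 4,3)
JGT body: taken
after SUB R0, R7: R0=26-4=22
after ADD R0, 9: R0=22+9=31
after ADD R0, 3: R0=31+3=34
after SUB R7, 1: R7=4-1=3
CMP R7, 3  (cmp 3,3)
JGT body: not taken
halt.
Total executed instructions: 28.

28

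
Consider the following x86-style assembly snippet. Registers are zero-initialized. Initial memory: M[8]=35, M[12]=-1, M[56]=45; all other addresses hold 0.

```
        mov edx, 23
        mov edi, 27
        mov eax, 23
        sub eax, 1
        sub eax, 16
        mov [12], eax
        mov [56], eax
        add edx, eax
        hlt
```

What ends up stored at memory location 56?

6

after mov edx, 23: edx=23
after mov edi, 27: edi=27
after mov eax, 23: eax=23
after sub eax, 1: eax=23-1=22
after sub eax, 16: eax=22-16=6
mov [12], eax → M[12]=6
mov [56], eax → M[56]=6
after add edx, eax: edx=23+6=29
halt.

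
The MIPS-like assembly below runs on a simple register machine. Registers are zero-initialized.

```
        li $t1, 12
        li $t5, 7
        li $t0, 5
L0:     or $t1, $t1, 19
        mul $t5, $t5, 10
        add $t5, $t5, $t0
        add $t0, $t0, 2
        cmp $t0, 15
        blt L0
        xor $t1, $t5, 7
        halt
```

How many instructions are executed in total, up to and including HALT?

35

li $t1, 12 → $t1=12
li $t5, 7 → $t5=7
li $t0, 5 → $t0=5
or $t1, $t1, 19 → $t1=12|19=31
mul $t5, $t5, 10 → $t5=7*10=70
add $t5, $t5, $t0 → $t5=70+5=75
add $t0, $t0, 2 → $t0=5+2=7
cmp $t0, 15  (cmp 7,15)
blt L0: taken
or $t1, $t1, 19 → $t1=31|19=31
mul $t5, $t5, 10 → $t5=75*10=750
add $t5, $t5, $t0 → $t5=750+7=757
add $t0, $t0, 2 → $t0=7+2=9
cmp $t0, 15  (cmp 9,15)
blt L0: taken
or $t1, $t1, 19 → $t1=31|19=31
mul $t5, $t5, 10 → $t5=757*10=7570
add $t5, $t5, $t0 → $t5=7570+9=7579
add $t0, $t0, 2 → $t0=9+2=11
cmp $t0, 15  (cmp 11,15)
blt L0: taken
or $t1, $t1, 19 → $t1=31|19=31
mul $t5, $t5, 10 → $t5=7579*10=75790
add $t5, $t5, $t0 → $t5=75790+11=75801
add $t0, $t0, 2 → $t0=11+2=13
cmp $t0, 15  (cmp 13,15)
blt L0: taken
or $t1, $t1, 19 → $t1=31|19=31
mul $t5, $t5, 10 → $t5=75801*10=758010
add $t5, $t5, $t0 → $t5=758010+13=758023
add $t0, $t0, 2 → $t0=13+2=15
cmp $t0, 15  (cmp 15,15)
blt L0: not taken
xor $t1, $t5, 7 → $t1=758023^7=758016
halt.
Total executed instructions: 35.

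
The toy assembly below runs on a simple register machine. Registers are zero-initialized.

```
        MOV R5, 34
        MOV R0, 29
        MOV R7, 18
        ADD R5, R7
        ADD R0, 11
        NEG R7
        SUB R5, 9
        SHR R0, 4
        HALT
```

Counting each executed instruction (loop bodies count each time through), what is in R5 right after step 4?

after MOV R5, 34: R5=34
after MOV R0, 29: R0=29
after MOV R7, 18: R7=18
after ADD R5, R7: R5=34+18=52
After step 4: R5 = 52.

52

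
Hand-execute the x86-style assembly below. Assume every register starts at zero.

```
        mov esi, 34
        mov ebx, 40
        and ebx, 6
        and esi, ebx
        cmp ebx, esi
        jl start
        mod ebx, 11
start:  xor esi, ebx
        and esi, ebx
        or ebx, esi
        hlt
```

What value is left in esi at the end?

0

esi=34
ebx=40
ebx=40&6=0
esi=34&0=0
cmp ebx, esi  (cmp 0,0)
jl start: not taken
ebx=0%11=0
esi=0^0=0
esi=0&0=0
ebx=0|0=0
halt.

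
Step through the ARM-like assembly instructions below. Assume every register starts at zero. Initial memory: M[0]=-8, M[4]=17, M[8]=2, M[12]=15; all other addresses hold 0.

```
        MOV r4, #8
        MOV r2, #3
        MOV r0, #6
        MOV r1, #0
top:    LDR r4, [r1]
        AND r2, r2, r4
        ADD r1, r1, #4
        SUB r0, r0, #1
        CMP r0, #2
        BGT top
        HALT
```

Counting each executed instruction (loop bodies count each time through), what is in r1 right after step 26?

16

MOV r4, #8 → r4=8
MOV r2, #3 → r2=3
MOV r0, #6 → r0=6
MOV r1, #0 → r1=0
LDR r4, [r1] → r4=M[0]=-8
AND r2, r2, r4 → r2=3&(-8)=0
ADD r1, r1, #4 → r1=0+4=4
SUB r0, r0, #1 → r0=6-1=5
CMP r0, #2  (cmp 5,2)
BGT top: taken
LDR r4, [r1] → r4=M[4]=17
AND r2, r2, r4 → r2=0&17=0
ADD r1, r1, #4 → r1=4+4=8
SUB r0, r0, #1 → r0=5-1=4
CMP r0, #2  (cmp 4,2)
BGT top: taken
LDR r4, [r1] → r4=M[8]=2
AND r2, r2, r4 → r2=0&2=0
ADD r1, r1, #4 → r1=8+4=12
SUB r0, r0, #1 → r0=4-1=3
CMP r0, #2  (cmp 3,2)
BGT top: taken
LDR r4, [r1] → r4=M[12]=15
AND r2, r2, r4 → r2=0&15=0
ADD r1, r1, #4 → r1=12+4=16
SUB r0, r0, #1 → r0=3-1=2
After step 26: r1 = 16.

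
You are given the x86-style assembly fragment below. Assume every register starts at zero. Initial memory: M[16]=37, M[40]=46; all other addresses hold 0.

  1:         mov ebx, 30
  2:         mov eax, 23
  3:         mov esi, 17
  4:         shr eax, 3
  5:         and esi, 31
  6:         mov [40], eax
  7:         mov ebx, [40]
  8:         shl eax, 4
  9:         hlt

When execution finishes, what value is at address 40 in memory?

after mov ebx, 30: ebx=30
after mov eax, 23: eax=23
after mov esi, 17: esi=17
after shr eax, 3: eax=23>>3=2
after and esi, 31: esi=17&31=17
mov [40], eax → M[40]=2
after mov ebx, [40]: ebx=M[40]=2
after shl eax, 4: eax=2<<4=32
halt.

2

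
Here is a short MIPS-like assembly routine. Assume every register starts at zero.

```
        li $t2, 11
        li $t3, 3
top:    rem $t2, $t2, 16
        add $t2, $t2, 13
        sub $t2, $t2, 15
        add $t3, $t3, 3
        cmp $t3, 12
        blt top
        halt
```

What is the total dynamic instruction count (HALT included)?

li $t2, 11 → $t2=11
li $t3, 3 → $t3=3
rem $t2, $t2, 16 → $t2=11%16=11
add $t2, $t2, 13 → $t2=11+13=24
sub $t2, $t2, 15 → $t2=24-15=9
add $t3, $t3, 3 → $t3=3+3=6
cmp $t3, 12  (cmp 6,12)
blt top: taken
rem $t2, $t2, 16 → $t2=9%16=9
add $t2, $t2, 13 → $t2=9+13=22
sub $t2, $t2, 15 → $t2=22-15=7
add $t3, $t3, 3 → $t3=6+3=9
cmp $t3, 12  (cmp 9,12)
blt top: taken
rem $t2, $t2, 16 → $t2=7%16=7
add $t2, $t2, 13 → $t2=7+13=20
sub $t2, $t2, 15 → $t2=20-15=5
add $t3, $t3, 3 → $t3=9+3=12
cmp $t3, 12  (cmp 12,12)
blt top: not taken
halt.
Total executed instructions: 21.

21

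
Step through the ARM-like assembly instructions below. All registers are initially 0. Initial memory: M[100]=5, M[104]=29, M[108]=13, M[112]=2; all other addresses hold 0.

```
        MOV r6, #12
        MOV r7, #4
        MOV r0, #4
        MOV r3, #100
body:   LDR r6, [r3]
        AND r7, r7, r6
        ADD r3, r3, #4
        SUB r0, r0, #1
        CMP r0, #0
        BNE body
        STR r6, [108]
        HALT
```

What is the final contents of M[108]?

2

after MOV r6, #12: r6=12
after MOV r7, #4: r7=4
after MOV r0, #4: r0=4
after MOV r3, #100: r3=100
after LDR r6, [r3]: r6=M[100]=5
after AND r7, r7, r6: r7=4&5=4
after ADD r3, r3, #4: r3=100+4=104
after SUB r0, r0, #1: r0=4-1=3
CMP r0, #0  (cmp 3,0)
BNE body: taken
after LDR r6, [r3]: r6=M[104]=29
after AND r7, r7, r6: r7=4&29=4
after ADD r3, r3, #4: r3=104+4=108
after SUB r0, r0, #1: r0=3-1=2
CMP r0, #0  (cmp 2,0)
BNE body: taken
after LDR r6, [r3]: r6=M[108]=13
after AND r7, r7, r6: r7=4&13=4
after ADD r3, r3, #4: r3=108+4=112
after SUB r0, r0, #1: r0=2-1=1
CMP r0, #0  (cmp 1,0)
BNE body: taken
after LDR r6, [r3]: r6=M[112]=2
after AND r7, r7, r6: r7=4&2=0
after ADD r3, r3, #4: r3=112+4=116
after SUB r0, r0, #1: r0=1-1=0
CMP r0, #0  (cmp 0,0)
BNE body: not taken
STR r6, [108] → M[108]=2
halt.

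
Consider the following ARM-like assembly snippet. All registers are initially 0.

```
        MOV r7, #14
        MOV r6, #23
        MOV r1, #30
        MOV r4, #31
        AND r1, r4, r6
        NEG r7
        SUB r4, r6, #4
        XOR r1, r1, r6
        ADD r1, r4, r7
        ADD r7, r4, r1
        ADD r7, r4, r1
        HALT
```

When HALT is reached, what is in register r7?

r7=14
r6=23
r1=30
r4=31
r1=31&23=23
r7=-(14)=-14
r4=23-4=19
r1=23^23=0
r1=19+(-14)=5
r7=19+5=24
r7=19+5=24
halt.

24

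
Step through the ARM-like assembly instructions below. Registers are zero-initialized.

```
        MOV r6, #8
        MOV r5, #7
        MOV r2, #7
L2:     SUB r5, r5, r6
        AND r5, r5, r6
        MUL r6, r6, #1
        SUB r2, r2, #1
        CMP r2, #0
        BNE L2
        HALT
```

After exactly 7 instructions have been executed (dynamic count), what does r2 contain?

MOV r6, #8 → r6=8
MOV r5, #7 → r5=7
MOV r2, #7 → r2=7
SUB r5, r5, r6 → r5=7-8=-1
AND r5, r5, r6 → r5=(-1)&8=8
MUL r6, r6, #1 → r6=8*1=8
SUB r2, r2, #1 → r2=7-1=6
After step 7: r2 = 6.

6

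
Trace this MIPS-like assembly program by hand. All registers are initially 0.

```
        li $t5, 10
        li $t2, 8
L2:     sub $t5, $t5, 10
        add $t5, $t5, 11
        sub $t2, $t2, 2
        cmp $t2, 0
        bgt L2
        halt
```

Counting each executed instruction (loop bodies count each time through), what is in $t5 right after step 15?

13

$t5=10
$t2=8
$t5=10-10=0
$t5=0+11=11
$t2=8-2=6
cmp $t2, 0  (cmp 6,0)
bgt L2: taken
$t5=11-10=1
$t5=1+11=12
$t2=6-2=4
cmp $t2, 0  (cmp 4,0)
bgt L2: taken
$t5=12-10=2
$t5=2+11=13
$t2=4-2=2
After step 15: $t5 = 13.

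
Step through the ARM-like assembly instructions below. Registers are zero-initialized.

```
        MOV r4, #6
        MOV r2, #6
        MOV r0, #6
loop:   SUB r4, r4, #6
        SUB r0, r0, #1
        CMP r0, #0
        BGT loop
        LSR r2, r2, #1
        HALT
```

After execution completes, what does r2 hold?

MOV r4, #6 → r4=6
MOV r2, #6 → r2=6
MOV r0, #6 → r0=6
SUB r4, r4, #6 → r4=6-6=0
SUB r0, r0, #1 → r0=6-1=5
CMP r0, #0  (cmp 5,0)
BGT loop: taken
SUB r4, r4, #6 → r4=0-6=-6
SUB r0, r0, #1 → r0=5-1=4
CMP r0, #0  (cmp 4,0)
BGT loop: taken
SUB r4, r4, #6 → r4=(-6)-6=-12
SUB r0, r0, #1 → r0=4-1=3
CMP r0, #0  (cmp 3,0)
BGT loop: taken
SUB r4, r4, #6 → r4=(-12)-6=-18
SUB r0, r0, #1 → r0=3-1=2
CMP r0, #0  (cmp 2,0)
BGT loop: taken
SUB r4, r4, #6 → r4=(-18)-6=-24
SUB r0, r0, #1 → r0=2-1=1
CMP r0, #0  (cmp 1,0)
BGT loop: taken
SUB r4, r4, #6 → r4=(-24)-6=-30
SUB r0, r0, #1 → r0=1-1=0
CMP r0, #0  (cmp 0,0)
BGT loop: not taken
LSR r2, r2, #1 → r2=6>>1=3
halt.

3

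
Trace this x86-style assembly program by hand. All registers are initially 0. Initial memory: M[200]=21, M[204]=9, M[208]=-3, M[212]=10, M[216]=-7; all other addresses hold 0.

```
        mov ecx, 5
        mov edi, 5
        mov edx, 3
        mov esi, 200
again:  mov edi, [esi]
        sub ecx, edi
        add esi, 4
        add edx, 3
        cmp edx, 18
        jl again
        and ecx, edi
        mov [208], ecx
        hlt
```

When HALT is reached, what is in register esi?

220

mov ecx, 5 → ecx=5
mov edi, 5 → edi=5
mov edx, 3 → edx=3
mov esi, 200 → esi=200
mov edi, [esi] → edi=M[200]=21
sub ecx, edi → ecx=5-21=-16
add esi, 4 → esi=200+4=204
add edx, 3 → edx=3+3=6
cmp edx, 18  (cmp 6,18)
jl again: taken
mov edi, [esi] → edi=M[204]=9
sub ecx, edi → ecx=(-16)-9=-25
add esi, 4 → esi=204+4=208
add edx, 3 → edx=6+3=9
cmp edx, 18  (cmp 9,18)
jl again: taken
mov edi, [esi] → edi=M[208]=-3
sub ecx, edi → ecx=(-25)-(-3)=-22
add esi, 4 → esi=208+4=212
add edx, 3 → edx=9+3=12
cmp edx, 18  (cmp 12,18)
jl again: taken
mov edi, [esi] → edi=M[212]=10
sub ecx, edi → ecx=(-22)-10=-32
add esi, 4 → esi=212+4=216
add edx, 3 → edx=12+3=15
cmp edx, 18  (cmp 15,18)
jl again: taken
mov edi, [esi] → edi=M[216]=-7
sub ecx, edi → ecx=(-32)-(-7)=-25
add esi, 4 → esi=216+4=220
add edx, 3 → edx=15+3=18
cmp edx, 18  (cmp 18,18)
jl again: not taken
and ecx, edi → ecx=(-25)&(-7)=-31
mov [208], ecx → M[208]=-31
halt.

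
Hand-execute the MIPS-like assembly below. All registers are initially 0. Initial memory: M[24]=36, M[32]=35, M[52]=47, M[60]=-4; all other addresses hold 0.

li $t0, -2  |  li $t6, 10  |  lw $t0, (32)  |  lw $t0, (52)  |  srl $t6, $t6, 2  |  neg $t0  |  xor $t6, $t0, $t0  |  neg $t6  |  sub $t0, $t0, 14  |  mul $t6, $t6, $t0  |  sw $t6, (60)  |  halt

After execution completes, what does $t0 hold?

$t0=-2
$t6=10
$t0=M[32]=35
$t0=M[52]=47
$t6=10>>2=2
$t0=-(47)=-47
$t6=(-47)^(-47)=0
$t6=-(0)=0
$t0=(-47)-14=-61
$t6=0*(-61)=0
sw $t6, (60) → M[60]=0
halt.

-61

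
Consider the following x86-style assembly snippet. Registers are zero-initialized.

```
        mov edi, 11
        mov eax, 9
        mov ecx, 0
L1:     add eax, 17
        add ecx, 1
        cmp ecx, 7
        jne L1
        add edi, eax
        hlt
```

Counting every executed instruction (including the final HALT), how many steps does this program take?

33

mov edi, 11 → edi=11
mov eax, 9 → eax=9
mov ecx, 0 → ecx=0
add eax, 17 → eax=9+17=26
add ecx, 1 → ecx=0+1=1
cmp ecx, 7  (cmp 1,7)
jne L1: taken
add eax, 17 → eax=26+17=43
add ecx, 1 → ecx=1+1=2
cmp ecx, 7  (cmp 2,7)
jne L1: taken
add eax, 17 → eax=43+17=60
add ecx, 1 → ecx=2+1=3
cmp ecx, 7  (cmp 3,7)
jne L1: taken
add eax, 17 → eax=60+17=77
add ecx, 1 → ecx=3+1=4
cmp ecx, 7  (cmp 4,7)
jne L1: taken
add eax, 17 → eax=77+17=94
add ecx, 1 → ecx=4+1=5
cmp ecx, 7  (cmp 5,7)
jne L1: taken
add eax, 17 → eax=94+17=111
add ecx, 1 → ecx=5+1=6
cmp ecx, 7  (cmp 6,7)
jne L1: taken
add eax, 17 → eax=111+17=128
add ecx, 1 → ecx=6+1=7
cmp ecx, 7  (cmp 7,7)
jne L1: not taken
add edi, eax → edi=11+128=139
halt.
Total executed instructions: 33.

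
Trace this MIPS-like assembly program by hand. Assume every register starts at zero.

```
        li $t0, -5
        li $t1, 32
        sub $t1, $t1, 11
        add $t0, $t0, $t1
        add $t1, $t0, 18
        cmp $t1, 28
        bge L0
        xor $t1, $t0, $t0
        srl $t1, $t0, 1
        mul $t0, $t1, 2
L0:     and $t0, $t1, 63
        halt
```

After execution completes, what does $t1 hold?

$t0=-5
$t1=32
$t1=32-11=21
$t0=(-5)+21=16
$t1=16+18=34
cmp $t1, 28  (cmp 34,28)
bge L0: taken
$t0=34&63=34
halt.

34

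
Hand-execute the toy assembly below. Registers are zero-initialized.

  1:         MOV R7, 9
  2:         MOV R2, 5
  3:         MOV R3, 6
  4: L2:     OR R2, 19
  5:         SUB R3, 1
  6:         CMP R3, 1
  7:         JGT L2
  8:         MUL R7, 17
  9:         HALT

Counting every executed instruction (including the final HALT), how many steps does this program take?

R7=9
R2=5
R3=6
R2=5|19=23
R3=6-1=5
CMP R3, 1  (cmp 5,1)
JGT L2: taken
R2=23|19=23
R3=5-1=4
CMP R3, 1  (cmp 4,1)
JGT L2: taken
R2=23|19=23
R3=4-1=3
CMP R3, 1  (cmp 3,1)
JGT L2: taken
R2=23|19=23
R3=3-1=2
CMP R3, 1  (cmp 2,1)
JGT L2: taken
R2=23|19=23
R3=2-1=1
CMP R3, 1  (cmp 1,1)
JGT L2: not taken
R7=9*17=153
halt.
Total executed instructions: 25.

25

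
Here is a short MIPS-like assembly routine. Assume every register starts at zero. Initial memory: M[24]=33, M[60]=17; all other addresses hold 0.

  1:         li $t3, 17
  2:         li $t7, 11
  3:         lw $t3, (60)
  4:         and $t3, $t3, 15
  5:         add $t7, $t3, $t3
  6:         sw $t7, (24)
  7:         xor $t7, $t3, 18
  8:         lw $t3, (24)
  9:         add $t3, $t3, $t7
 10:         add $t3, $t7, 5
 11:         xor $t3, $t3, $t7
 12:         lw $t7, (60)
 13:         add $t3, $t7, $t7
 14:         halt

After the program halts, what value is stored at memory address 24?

2

$t3=17
$t7=11
$t3=M[60]=17
$t3=17&15=1
$t7=1+1=2
sw $t7, (24) → M[24]=2
$t7=1^18=19
$t3=M[24]=2
$t3=2+19=21
$t3=19+5=24
$t3=24^19=11
$t7=M[60]=17
$t3=17+17=34
halt.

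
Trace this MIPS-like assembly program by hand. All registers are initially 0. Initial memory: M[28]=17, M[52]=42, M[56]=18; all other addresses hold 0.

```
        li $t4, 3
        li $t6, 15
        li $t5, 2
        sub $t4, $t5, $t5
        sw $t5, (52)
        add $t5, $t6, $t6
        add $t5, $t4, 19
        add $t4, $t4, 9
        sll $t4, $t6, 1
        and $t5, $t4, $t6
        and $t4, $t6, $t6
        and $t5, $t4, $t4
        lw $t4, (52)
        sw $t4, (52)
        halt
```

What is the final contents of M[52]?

after li $t4, 3: $t4=3
after li $t6, 15: $t6=15
after li $t5, 2: $t5=2
after sub $t4, $t5, $t5: $t4=2-2=0
sw $t5, (52) → M[52]=2
after add $t5, $t6, $t6: $t5=15+15=30
after add $t5, $t4, 19: $t5=0+19=19
after add $t4, $t4, 9: $t4=0+9=9
after sll $t4, $t6, 1: $t4=15<<1=30
after and $t5, $t4, $t6: $t5=30&15=14
after and $t4, $t6, $t6: $t4=15&15=15
after and $t5, $t4, $t4: $t5=15&15=15
after lw $t4, (52): $t4=M[52]=2
sw $t4, (52) → M[52]=2
halt.

2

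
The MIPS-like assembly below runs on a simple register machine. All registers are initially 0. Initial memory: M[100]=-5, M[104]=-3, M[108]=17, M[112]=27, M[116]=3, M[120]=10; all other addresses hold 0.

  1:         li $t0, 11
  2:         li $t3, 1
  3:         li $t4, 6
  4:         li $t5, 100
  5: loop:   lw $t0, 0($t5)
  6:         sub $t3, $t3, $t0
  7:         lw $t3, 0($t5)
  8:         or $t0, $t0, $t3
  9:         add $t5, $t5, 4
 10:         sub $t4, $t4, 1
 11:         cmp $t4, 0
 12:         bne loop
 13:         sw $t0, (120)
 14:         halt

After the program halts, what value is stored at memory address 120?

10

$t0=11
$t3=1
$t4=6
$t5=100
$t0=M[100]=-5
$t3=1-(-5)=6
$t3=M[100]=-5
$t0=(-5)|(-5)=-5
$t5=100+4=104
$t4=6-1=5
cmp $t4, 0  (cmp 5,0)
bne loop: taken
$t0=M[104]=-3
$t3=(-5)-(-3)=-2
$t3=M[104]=-3
$t0=(-3)|(-3)=-3
$t5=104+4=108
$t4=5-1=4
cmp $t4, 0  (cmp 4,0)
bne loop: taken
$t0=M[108]=17
$t3=(-3)-17=-20
$t3=M[108]=17
$t0=17|17=17
$t5=108+4=112
$t4=4-1=3
cmp $t4, 0  (cmp 3,0)
bne loop: taken
$t0=M[112]=27
$t3=17-27=-10
$t3=M[112]=27
$t0=27|27=27
$t5=112+4=116
$t4=3-1=2
cmp $t4, 0  (cmp 2,0)
bne loop: taken
$t0=M[116]=3
$t3=27-3=24
$t3=M[116]=3
$t0=3|3=3
$t5=116+4=120
$t4=2-1=1
cmp $t4, 0  (cmp 1,0)
bne loop: taken
$t0=M[120]=10
$t3=3-10=-7
$t3=M[120]=10
$t0=10|10=10
$t5=120+4=124
$t4=1-1=0
cmp $t4, 0  (cmp 0,0)
bne loop: not taken
sw $t0, (120) → M[120]=10
halt.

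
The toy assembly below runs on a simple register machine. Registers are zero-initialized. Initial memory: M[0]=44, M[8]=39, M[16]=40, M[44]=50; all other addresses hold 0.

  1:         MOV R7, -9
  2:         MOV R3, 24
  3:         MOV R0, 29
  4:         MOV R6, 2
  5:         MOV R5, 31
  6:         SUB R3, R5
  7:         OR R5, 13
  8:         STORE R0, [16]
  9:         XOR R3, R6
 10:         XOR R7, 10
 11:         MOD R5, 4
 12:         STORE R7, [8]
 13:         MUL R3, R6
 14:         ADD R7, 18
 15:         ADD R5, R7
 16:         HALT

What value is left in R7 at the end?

after MOV R7, -9: R7=-9
after MOV R3, 24: R3=24
after MOV R0, 29: R0=29
after MOV R6, 2: R6=2
after MOV R5, 31: R5=31
after SUB R3, R5: R3=24-31=-7
after OR R5, 13: R5=31|13=31
STORE R0, [16] → M[16]=29
after XOR R3, R6: R3=(-7)^2=-5
after XOR R7, 10: R7=(-9)^10=-3
after MOD R5, 4: R5=31%4=3
STORE R7, [8] → M[8]=-3
after MUL R3, R6: R3=(-5)*2=-10
after ADD R7, 18: R7=(-3)+18=15
after ADD R5, R7: R5=3+15=18
halt.

15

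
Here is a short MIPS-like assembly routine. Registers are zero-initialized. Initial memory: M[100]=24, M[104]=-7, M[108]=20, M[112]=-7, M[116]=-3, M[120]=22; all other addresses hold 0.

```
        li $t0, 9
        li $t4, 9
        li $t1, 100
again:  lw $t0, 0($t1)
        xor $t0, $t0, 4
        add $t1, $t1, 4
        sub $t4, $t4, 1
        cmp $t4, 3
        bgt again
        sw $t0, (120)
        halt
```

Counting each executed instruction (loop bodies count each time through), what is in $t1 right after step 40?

124

after li $t0, 9: $t0=9
after li $t4, 9: $t4=9
after li $t1, 100: $t1=100
after lw $t0, 0($t1): $t0=M[100]=24
after xor $t0, $t0, 4: $t0=24^4=28
after add $t1, $t1, 4: $t1=100+4=104
after sub $t4, $t4, 1: $t4=9-1=8
cmp $t4, 3  (cmp 8,3)
bgt again: taken
after lw $t0, 0($t1): $t0=M[104]=-7
after xor $t0, $t0, 4: $t0=(-7)^4=-3
after add $t1, $t1, 4: $t1=104+4=108
after sub $t4, $t4, 1: $t4=8-1=7
cmp $t4, 3  (cmp 7,3)
bgt again: taken
after lw $t0, 0($t1): $t0=M[108]=20
after xor $t0, $t0, 4: $t0=20^4=16
after add $t1, $t1, 4: $t1=108+4=112
after sub $t4, $t4, 1: $t4=7-1=6
cmp $t4, 3  (cmp 6,3)
bgt again: taken
after lw $t0, 0($t1): $t0=M[112]=-7
after xor $t0, $t0, 4: $t0=(-7)^4=-3
after add $t1, $t1, 4: $t1=112+4=116
after sub $t4, $t4, 1: $t4=6-1=5
cmp $t4, 3  (cmp 5,3)
bgt again: taken
after lw $t0, 0($t1): $t0=M[116]=-3
after xor $t0, $t0, 4: $t0=(-3)^4=-7
after add $t1, $t1, 4: $t1=116+4=120
after sub $t4, $t4, 1: $t4=5-1=4
cmp $t4, 3  (cmp 4,3)
bgt again: taken
after lw $t0, 0($t1): $t0=M[120]=22
after xor $t0, $t0, 4: $t0=22^4=18
after add $t1, $t1, 4: $t1=120+4=124
after sub $t4, $t4, 1: $t4=4-1=3
cmp $t4, 3  (cmp 3,3)
bgt again: not taken
sw $t0, (120) → M[120]=18
After step 40: $t1 = 124.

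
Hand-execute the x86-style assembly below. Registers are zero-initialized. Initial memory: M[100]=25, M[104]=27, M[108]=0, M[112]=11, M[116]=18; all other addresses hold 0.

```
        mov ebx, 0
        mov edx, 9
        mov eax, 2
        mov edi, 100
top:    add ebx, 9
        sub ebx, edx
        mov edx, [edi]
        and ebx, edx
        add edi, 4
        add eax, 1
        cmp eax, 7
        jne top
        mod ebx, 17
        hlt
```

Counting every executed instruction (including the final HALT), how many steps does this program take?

46

mov ebx, 0 → ebx=0
mov edx, 9 → edx=9
mov eax, 2 → eax=2
mov edi, 100 → edi=100
add ebx, 9 → ebx=0+9=9
sub ebx, edx → ebx=9-9=0
mov edx, [edi] → edx=M[100]=25
and ebx, edx → ebx=0&25=0
add edi, 4 → edi=100+4=104
add eax, 1 → eax=2+1=3
cmp eax, 7  (cmp 3,7)
jne top: taken
add ebx, 9 → ebx=0+9=9
sub ebx, edx → ebx=9-25=-16
mov edx, [edi] → edx=M[104]=27
and ebx, edx → ebx=(-16)&27=16
add edi, 4 → edi=104+4=108
add eax, 1 → eax=3+1=4
cmp eax, 7  (cmp 4,7)
jne top: taken
add ebx, 9 → ebx=16+9=25
sub ebx, edx → ebx=25-27=-2
mov edx, [edi] → edx=M[108]=0
and ebx, edx → ebx=(-2)&0=0
add edi, 4 → edi=108+4=112
add eax, 1 → eax=4+1=5
cmp eax, 7  (cmp 5,7)
jne top: taken
add ebx, 9 → ebx=0+9=9
sub ebx, edx → ebx=9-0=9
mov edx, [edi] → edx=M[112]=11
and ebx, edx → ebx=9&11=9
add edi, 4 → edi=112+4=116
add eax, 1 → eax=5+1=6
cmp eax, 7  (cmp 6,7)
jne top: taken
add ebx, 9 → ebx=9+9=18
sub ebx, edx → ebx=18-11=7
mov edx, [edi] → edx=M[116]=18
and ebx, edx → ebx=7&18=2
add edi, 4 → edi=116+4=120
add eax, 1 → eax=6+1=7
cmp eax, 7  (cmp 7,7)
jne top: not taken
mod ebx, 17 → ebx=2%17=2
halt.
Total executed instructions: 46.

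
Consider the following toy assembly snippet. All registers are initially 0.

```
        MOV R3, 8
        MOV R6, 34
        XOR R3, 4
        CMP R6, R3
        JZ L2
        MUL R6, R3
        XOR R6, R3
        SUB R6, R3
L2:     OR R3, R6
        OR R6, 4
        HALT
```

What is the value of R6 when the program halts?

396

MOV R3, 8 → R3=8
MOV R6, 34 → R6=34
XOR R3, 4 → R3=8^4=12
CMP R6, R3  (cmp 34,12)
JZ L2: not taken
MUL R6, R3 → R6=34*12=408
XOR R6, R3 → R6=408^12=404
SUB R6, R3 → R6=404-12=392
OR R3, R6 → R3=12|392=396
OR R6, 4 → R6=392|4=396
halt.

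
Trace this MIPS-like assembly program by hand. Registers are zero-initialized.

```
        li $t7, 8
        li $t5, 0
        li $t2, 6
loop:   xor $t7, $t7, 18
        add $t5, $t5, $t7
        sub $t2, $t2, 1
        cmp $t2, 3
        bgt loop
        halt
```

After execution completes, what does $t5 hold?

60

$t7=8
$t5=0
$t2=6
$t7=8^18=26
$t5=0+26=26
$t2=6-1=5
cmp $t2, 3  (cmp 5,3)
bgt loop: taken
$t7=26^18=8
$t5=26+8=34
$t2=5-1=4
cmp $t2, 3  (cmp 4,3)
bgt loop: taken
$t7=8^18=26
$t5=34+26=60
$t2=4-1=3
cmp $t2, 3  (cmp 3,3)
bgt loop: not taken
halt.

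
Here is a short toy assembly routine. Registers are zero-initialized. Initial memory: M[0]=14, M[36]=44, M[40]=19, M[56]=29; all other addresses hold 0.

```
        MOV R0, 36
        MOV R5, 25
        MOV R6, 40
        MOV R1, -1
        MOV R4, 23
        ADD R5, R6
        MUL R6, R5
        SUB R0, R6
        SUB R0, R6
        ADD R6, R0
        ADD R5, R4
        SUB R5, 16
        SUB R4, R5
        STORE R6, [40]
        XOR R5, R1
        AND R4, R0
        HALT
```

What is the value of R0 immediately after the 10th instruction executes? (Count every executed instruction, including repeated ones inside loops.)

MOV R0, 36 → R0=36
MOV R5, 25 → R5=25
MOV R6, 40 → R6=40
MOV R1, -1 → R1=-1
MOV R4, 23 → R4=23
ADD R5, R6 → R5=25+40=65
MUL R6, R5 → R6=40*65=2600
SUB R0, R6 → R0=36-2600=-2564
SUB R0, R6 → R0=(-2564)-2600=-5164
ADD R6, R0 → R6=2600+(-5164)=-2564
After step 10: R0 = -5164.

-5164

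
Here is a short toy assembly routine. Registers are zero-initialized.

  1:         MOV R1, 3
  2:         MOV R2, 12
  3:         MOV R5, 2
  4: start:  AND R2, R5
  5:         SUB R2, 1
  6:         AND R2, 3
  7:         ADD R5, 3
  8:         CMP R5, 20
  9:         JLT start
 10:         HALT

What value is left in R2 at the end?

0

R1=3
R2=12
R5=2
R2=12&2=0
R2=0-1=-1
R2=(-1)&3=3
R5=2+3=5
CMP R5, 20  (cmp 5,20)
JLT start: taken
R2=3&5=1
R2=1-1=0
R2=0&3=0
R5=5+3=8
CMP R5, 20  (cmp 8,20)
JLT start: taken
R2=0&8=0
R2=0-1=-1
R2=(-1)&3=3
R5=8+3=11
CMP R5, 20  (cmp 11,20)
JLT start: taken
R2=3&11=3
R2=3-1=2
R2=2&3=2
R5=11+3=14
CMP R5, 20  (cmp 14,20)
JLT start: taken
R2=2&14=2
R2=2-1=1
R2=1&3=1
R5=14+3=17
CMP R5, 20  (cmp 17,20)
JLT start: taken
R2=1&17=1
R2=1-1=0
R2=0&3=0
R5=17+3=20
CMP R5, 20  (cmp 20,20)
JLT start: not taken
halt.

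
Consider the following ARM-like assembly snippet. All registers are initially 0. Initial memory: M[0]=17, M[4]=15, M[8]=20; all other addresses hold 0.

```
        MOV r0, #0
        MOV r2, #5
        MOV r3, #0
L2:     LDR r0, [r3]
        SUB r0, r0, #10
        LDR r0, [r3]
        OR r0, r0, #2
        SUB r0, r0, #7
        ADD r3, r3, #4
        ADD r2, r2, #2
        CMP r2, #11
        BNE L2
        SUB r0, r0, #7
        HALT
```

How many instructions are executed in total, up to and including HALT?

32

r0=0
r2=5
r3=0
r0=M[0]=17
r0=17-10=7
r0=M[0]=17
r0=17|2=19
r0=19-7=12
r3=0+4=4
r2=5+2=7
CMP r2, #11  (cmp 7,11)
BNE L2: taken
r0=M[4]=15
r0=15-10=5
r0=M[4]=15
r0=15|2=15
r0=15-7=8
r3=4+4=8
r2=7+2=9
CMP r2, #11  (cmp 9,11)
BNE L2: taken
r0=M[8]=20
r0=20-10=10
r0=M[8]=20
r0=20|2=22
r0=22-7=15
r3=8+4=12
r2=9+2=11
CMP r2, #11  (cmp 11,11)
BNE L2: not taken
r0=15-7=8
halt.
Total executed instructions: 32.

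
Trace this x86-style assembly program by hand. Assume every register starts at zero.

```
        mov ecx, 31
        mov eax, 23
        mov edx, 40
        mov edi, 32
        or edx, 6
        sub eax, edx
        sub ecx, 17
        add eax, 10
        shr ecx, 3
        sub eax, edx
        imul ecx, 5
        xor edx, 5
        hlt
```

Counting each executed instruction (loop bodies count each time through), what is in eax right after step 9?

ecx=31
eax=23
edx=40
edi=32
edx=40|6=46
eax=23-46=-23
ecx=31-17=14
eax=(-23)+10=-13
ecx=14>>3=1
After step 9: eax = -13.

-13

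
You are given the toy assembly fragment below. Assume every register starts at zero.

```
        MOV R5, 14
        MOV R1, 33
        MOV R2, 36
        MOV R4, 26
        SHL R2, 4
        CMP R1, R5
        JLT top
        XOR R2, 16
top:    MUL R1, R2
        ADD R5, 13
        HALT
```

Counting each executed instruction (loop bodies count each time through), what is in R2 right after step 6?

R5=14
R1=33
R2=36
R4=26
R2=36<<4=576
CMP R1, R5  (cmp 33,14)
After step 6: R2 = 576.

576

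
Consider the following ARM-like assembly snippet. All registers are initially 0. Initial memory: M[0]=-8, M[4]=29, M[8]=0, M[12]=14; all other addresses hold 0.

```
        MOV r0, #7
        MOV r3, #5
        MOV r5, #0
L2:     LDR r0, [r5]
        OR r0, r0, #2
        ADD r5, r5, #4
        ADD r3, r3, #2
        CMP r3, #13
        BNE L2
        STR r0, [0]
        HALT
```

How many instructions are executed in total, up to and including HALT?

after MOV r0, #7: r0=7
after MOV r3, #5: r3=5
after MOV r5, #0: r5=0
after LDR r0, [r5]: r0=M[0]=-8
after OR r0, r0, #2: r0=(-8)|2=-6
after ADD r5, r5, #4: r5=0+4=4
after ADD r3, r3, #2: r3=5+2=7
CMP r3, #13  (cmp 7,13)
BNE L2: taken
after LDR r0, [r5]: r0=M[4]=29
after OR r0, r0, #2: r0=29|2=31
after ADD r5, r5, #4: r5=4+4=8
after ADD r3, r3, #2: r3=7+2=9
CMP r3, #13  (cmp 9,13)
BNE L2: taken
after LDR r0, [r5]: r0=M[8]=0
after OR r0, r0, #2: r0=0|2=2
after ADD r5, r5, #4: r5=8+4=12
after ADD r3, r3, #2: r3=9+2=11
CMP r3, #13  (cmp 11,13)
BNE L2: taken
after LDR r0, [r5]: r0=M[12]=14
after OR r0, r0, #2: r0=14|2=14
after ADD r5, r5, #4: r5=12+4=16
after ADD r3, r3, #2: r3=11+2=13
CMP r3, #13  (cmp 13,13)
BNE L2: not taken
STR r0, [0] → M[0]=14
halt.
Total executed instructions: 29.

29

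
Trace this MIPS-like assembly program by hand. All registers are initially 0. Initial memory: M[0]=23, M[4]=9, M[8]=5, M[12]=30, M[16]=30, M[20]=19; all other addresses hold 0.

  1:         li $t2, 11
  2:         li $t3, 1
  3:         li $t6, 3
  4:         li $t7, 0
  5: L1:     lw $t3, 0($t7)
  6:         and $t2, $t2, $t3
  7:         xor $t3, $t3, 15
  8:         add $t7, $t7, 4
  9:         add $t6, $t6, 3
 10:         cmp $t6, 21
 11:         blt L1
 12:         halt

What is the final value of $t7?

after li $t2, 11: $t2=11
after li $t3, 1: $t3=1
after li $t6, 3: $t6=3
after li $t7, 0: $t7=0
after lw $t3, 0($t7): $t3=M[0]=23
after and $t2, $t2, $t3: $t2=11&23=3
after xor $t3, $t3, 15: $t3=23^15=24
after add $t7, $t7, 4: $t7=0+4=4
after add $t6, $t6, 3: $t6=3+3=6
cmp $t6, 21  (cmp 6,21)
blt L1: taken
after lw $t3, 0($t7): $t3=M[4]=9
after and $t2, $t2, $t3: $t2=3&9=1
after xor $t3, $t3, 15: $t3=9^15=6
after add $t7, $t7, 4: $t7=4+4=8
after add $t6, $t6, 3: $t6=6+3=9
cmp $t6, 21  (cmp 9,21)
blt L1: taken
after lw $t3, 0($t7): $t3=M[8]=5
after and $t2, $t2, $t3: $t2=1&5=1
after xor $t3, $t3, 15: $t3=5^15=10
after add $t7, $t7, 4: $t7=8+4=12
after add $t6, $t6, 3: $t6=9+3=12
cmp $t6, 21  (cmp 12,21)
blt L1: taken
after lw $t3, 0($t7): $t3=M[12]=30
after and $t2, $t2, $t3: $t2=1&30=0
after xor $t3, $t3, 15: $t3=30^15=17
after add $t7, $t7, 4: $t7=12+4=16
after add $t6, $t6, 3: $t6=12+3=15
cmp $t6, 21  (cmp 15,21)
blt L1: taken
after lw $t3, 0($t7): $t3=M[16]=30
after and $t2, $t2, $t3: $t2=0&30=0
after xor $t3, $t3, 15: $t3=30^15=17
after add $t7, $t7, 4: $t7=16+4=20
after add $t6, $t6, 3: $t6=15+3=18
cmp $t6, 21  (cmp 18,21)
blt L1: taken
after lw $t3, 0($t7): $t3=M[20]=19
after and $t2, $t2, $t3: $t2=0&19=0
after xor $t3, $t3, 15: $t3=19^15=28
after add $t7, $t7, 4: $t7=20+4=24
after add $t6, $t6, 3: $t6=18+3=21
cmp $t6, 21  (cmp 21,21)
blt L1: not taken
halt.

24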